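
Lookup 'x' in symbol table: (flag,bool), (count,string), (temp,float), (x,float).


Lookup 'x' → type float


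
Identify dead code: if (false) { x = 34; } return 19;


condition is constant false, so the whole block is unreachable
Dead: 'if (false) { x = 34; }'


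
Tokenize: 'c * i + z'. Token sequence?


Scan left to right, longest-match per lexeme
Tokens: ID(c), OP(*), ID(i), OP(+), ID(z)


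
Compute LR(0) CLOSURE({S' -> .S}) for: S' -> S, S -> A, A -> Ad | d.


Start: S' -> .S
For each item with dot before a nonterminal B, add B -> .γ for every B-production
Closure: [S' -> .S, S -> .A, A -> .Ad, A -> .d]


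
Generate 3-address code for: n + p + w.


Break into single-operator statements:
t1 = n + p
t2 = t1 + w


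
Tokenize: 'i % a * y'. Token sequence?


Scan left to right, longest-match per lexeme
Tokens: ID(i), OP(%), ID(a), OP(*), ID(y)


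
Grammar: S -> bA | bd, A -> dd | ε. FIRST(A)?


Per alternative of A: FIRST(dd) = {d}; FIRST(ε) = {ε}
FIRST(A) = {d, ε}


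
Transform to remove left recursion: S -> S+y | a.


Left-recursive alternatives: S+y; non-recursive: a
Introduce S': S -> aS', S' -> +yS' | ε


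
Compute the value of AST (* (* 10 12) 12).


Evaluate inner: (* 10 12) = 120
Evaluate root: (* 120 12) = 1440
Result: 1440


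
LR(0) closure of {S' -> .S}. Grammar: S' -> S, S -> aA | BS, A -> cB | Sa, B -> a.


Start: S' -> .S
For each item with dot before a nonterminal B, add B -> .γ for every B-production
Closure: [S' -> .S, S -> .aA, S -> .BS, B -> .a]


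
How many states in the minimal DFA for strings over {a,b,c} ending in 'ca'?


Track the longest suffix of input matching a prefix of 'ca': 3 classes (prefixes of length 0..2)
Minimal DFA: 3 states


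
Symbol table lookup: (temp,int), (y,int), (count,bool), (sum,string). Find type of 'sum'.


Lookup 'sum' → type string


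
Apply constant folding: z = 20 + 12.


20 + 12 = 32 at compile time
Optimized: z = 32


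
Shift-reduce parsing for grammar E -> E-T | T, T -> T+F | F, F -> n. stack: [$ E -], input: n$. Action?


no handle ('E-' is not any RHS); shift 'n'
Action: shift


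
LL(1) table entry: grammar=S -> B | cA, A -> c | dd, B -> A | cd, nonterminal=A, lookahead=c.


For [A, c]: 'c' ∈ FIRST(c)
Entry: A -> c


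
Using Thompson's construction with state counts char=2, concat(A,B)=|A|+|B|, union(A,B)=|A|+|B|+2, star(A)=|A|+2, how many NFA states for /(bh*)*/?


Syntax tree has 2 char leaf(s), 0 union(s), 2 star(s)
chars contribute 2×2 = 4; each union adds +2; each star adds +2
Total: 4 + 0 + 4 = 8 states


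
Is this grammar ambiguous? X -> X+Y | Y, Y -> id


precedence layered via separate nonterminal Y: deterministic
Unambiguous


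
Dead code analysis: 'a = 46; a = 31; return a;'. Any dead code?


first assignment to a is overwritten before any read
Dead: 'a = 46'


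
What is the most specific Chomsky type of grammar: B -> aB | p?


Right-linear: every RHS is a terminal or a terminal followed by one nonterminal
Classification: Type 3 (Regular)


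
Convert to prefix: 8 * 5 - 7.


left-to-right (same/higher precedence on left): tree is (- (* 8 5) 7)
Prefix: - * 8 5 7


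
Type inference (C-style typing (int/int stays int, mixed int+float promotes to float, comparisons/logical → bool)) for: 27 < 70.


Operand types: int < int
Rule: comparison yields bool
Result type: bool


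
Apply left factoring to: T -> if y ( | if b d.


Common prefix: 'if'
Factored: T -> if T', T' -> y ( | b d


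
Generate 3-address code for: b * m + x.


Break into single-operator statements:
t1 = b * m
t2 = t1 + x


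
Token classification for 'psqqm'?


Pattern: letter/underscore followed by alphanumerics, not a keyword
Type: IDENTIFIER


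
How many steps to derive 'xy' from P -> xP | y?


Derivation: P => xP => xy
Steps: 2


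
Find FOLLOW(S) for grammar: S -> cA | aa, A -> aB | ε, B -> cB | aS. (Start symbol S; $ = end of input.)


$ ∈ FOLLOW(S). For each A -> αBβ: add FIRST(β)\{ε} to FOLLOW(B); if β nullable, add FOLLOW(A).
FOLLOW(S) = {$}


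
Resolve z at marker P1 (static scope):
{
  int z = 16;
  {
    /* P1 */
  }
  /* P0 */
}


P1's block does not declare z; resolves to the enclosing declaration at depth 0
z = 16


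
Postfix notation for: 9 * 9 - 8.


Left to right (same or higher precedence on left)
Postfix: 9 9 * 8 -


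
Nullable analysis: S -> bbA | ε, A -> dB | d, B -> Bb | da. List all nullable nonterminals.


A nonterminal is nullable iff some alternative derives ε (directly, or every symbol in it is nullable)
Nullable: {S}


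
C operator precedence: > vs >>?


'>>' is shift (level 8); '>' is relational (level 7)
Higher level binds tighter
'>>' has higher precedence than '>'


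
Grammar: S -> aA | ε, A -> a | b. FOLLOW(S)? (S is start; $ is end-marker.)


$ ∈ FOLLOW(S). For each A -> αBβ: add FIRST(β)\{ε} to FOLLOW(B); if β nullable, add FOLLOW(A).
FOLLOW(S) = {$}


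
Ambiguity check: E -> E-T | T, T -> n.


precedence layered via separate nonterminal T: deterministic
Unambiguous


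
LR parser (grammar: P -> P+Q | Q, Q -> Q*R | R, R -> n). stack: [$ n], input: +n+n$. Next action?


'n' on top is the handle for R -> n
Action: reduce (R -> n)


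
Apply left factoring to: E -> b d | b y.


Common prefix: 'b'
Factored: E -> b E', E' -> d | y


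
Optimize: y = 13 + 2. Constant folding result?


13 + 2 = 15 at compile time
Optimized: y = 15


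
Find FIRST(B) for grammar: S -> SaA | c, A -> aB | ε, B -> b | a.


Per alternative of B: FIRST(b) = {b}; FIRST(a) = {a}
FIRST(B) = {a, b}


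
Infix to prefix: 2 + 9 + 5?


left-to-right (same/higher precedence on left): tree is (+ (+ 2 9) 5)
Prefix: + + 2 9 5


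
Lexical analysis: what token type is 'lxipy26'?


Pattern: letter/underscore followed by alphanumerics, not a keyword
Type: IDENTIFIER


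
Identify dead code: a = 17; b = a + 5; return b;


a is read by b's definition; b is returned
No dead code


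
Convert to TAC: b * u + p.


Break into single-operator statements:
t1 = b * u
t2 = t1 + p


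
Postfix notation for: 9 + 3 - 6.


Left to right (same or higher precedence on left)
Postfix: 9 3 + 6 -


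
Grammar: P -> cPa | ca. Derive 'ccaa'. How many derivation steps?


Derivation: P => cPa => ccaa
Steps: 2


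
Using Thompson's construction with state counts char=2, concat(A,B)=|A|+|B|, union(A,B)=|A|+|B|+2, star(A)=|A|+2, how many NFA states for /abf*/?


Syntax tree has 3 char leaf(s), 0 union(s), 1 star(s)
chars contribute 3×2 = 6; each union adds +2; each star adds +2
Total: 6 + 0 + 2 = 8 states


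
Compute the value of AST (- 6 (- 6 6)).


Evaluate inner: (- 6 6) = 0
Evaluate root: (- 6 0) = 6
Result: 6


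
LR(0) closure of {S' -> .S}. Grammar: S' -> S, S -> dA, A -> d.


Start: S' -> .S
For each item with dot before a nonterminal B, add B -> .γ for every B-production
Closure: [S' -> .S, S -> .dA]


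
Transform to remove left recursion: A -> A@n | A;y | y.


Left-recursive alternatives: A@n, A;y; non-recursive: y
Introduce A': A -> yA', A' -> @nA' | ;yA' | ε


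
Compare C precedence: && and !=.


'!=' is equality (level 6); '&&' is logical AND (level 2)
Higher level binds tighter
'!=' has higher precedence than '&&'


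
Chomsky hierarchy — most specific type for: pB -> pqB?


LHS has context (more than one symbol) and |LHS| ≤ |RHS|
Classification: Type 1 (Context-Sensitive)


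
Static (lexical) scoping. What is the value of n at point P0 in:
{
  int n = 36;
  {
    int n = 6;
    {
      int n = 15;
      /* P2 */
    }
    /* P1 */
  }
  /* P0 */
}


n declared in the same block as P0
n = 36


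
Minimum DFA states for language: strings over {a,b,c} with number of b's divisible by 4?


Track (count of b) mod 4: states 0..3, accept at 0
Minimal DFA: 4 states


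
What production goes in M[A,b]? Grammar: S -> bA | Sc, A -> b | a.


For [A, b]: 'b' ∈ FIRST(b)
Entry: A -> b


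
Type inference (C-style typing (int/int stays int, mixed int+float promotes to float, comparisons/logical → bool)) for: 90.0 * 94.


Operand types: float * int
Rule: mixed int/float promotes to float; int/int stays int
Result type: float


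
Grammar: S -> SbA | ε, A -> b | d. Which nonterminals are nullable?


A nonterminal is nullable iff some alternative derives ε (directly, or every symbol in it is nullable)
Nullable: {S}


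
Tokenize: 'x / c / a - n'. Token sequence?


Scan left to right, longest-match per lexeme
Tokens: ID(x), OP(/), ID(c), OP(/), ID(a), OP(-), ID(n)


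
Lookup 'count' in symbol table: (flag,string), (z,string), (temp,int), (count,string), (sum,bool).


Lookup 'count' → type string


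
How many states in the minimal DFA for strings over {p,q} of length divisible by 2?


Track length mod 2: states 0..1, accept at 0
Minimal DFA: 2 states


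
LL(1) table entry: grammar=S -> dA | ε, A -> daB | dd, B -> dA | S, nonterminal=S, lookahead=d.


For [S, d]: 'd' ∈ FIRST(dA)
Entry: S -> dA


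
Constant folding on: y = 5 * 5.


5 * 5 = 25 at compile time
Optimized: y = 25


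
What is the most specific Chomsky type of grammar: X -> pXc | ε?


Single nonterminal LHS, but p^n c^n is not regular
Classification: Type 2 (Context-Free)


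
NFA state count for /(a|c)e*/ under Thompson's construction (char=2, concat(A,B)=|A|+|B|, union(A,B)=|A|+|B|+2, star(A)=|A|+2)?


Syntax tree has 3 char leaf(s), 1 union(s), 1 star(s)
chars contribute 3×2 = 6; each union adds +2; each star adds +2
Total: 6 + 2 + 2 = 10 states


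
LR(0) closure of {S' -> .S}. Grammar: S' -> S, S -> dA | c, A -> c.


Start: S' -> .S
For each item with dot before a nonterminal B, add B -> .γ for every B-production
Closure: [S' -> .S, S -> .dA, S -> .c]


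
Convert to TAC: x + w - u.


Break into single-operator statements:
t1 = x + w
t2 = t1 - u


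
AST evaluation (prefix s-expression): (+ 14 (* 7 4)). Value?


Evaluate inner: (* 7 4) = 28
Evaluate root: (+ 14 28) = 42
Result: 42


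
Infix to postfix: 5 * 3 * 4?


Left to right (same or higher precedence on left)
Postfix: 5 3 * 4 *


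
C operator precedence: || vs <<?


'<<' is shift (level 8); '||' is logical OR (level 1)
Higher level binds tighter
'<<' has higher precedence than '||'


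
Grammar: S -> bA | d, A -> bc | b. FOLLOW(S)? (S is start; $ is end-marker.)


$ ∈ FOLLOW(S). For each A -> αBβ: add FIRST(β)\{ε} to FOLLOW(B); if β nullable, add FOLLOW(A).
FOLLOW(S) = {$}


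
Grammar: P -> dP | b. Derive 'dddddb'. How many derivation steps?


Derivation: P => dP => ddP => dddP => ddddP => dddddP => dddddb
Steps: 6


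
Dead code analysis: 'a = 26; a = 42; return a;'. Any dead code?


first assignment to a is overwritten before any read
Dead: 'a = 26'


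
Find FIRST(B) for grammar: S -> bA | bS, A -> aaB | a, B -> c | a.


Per alternative of B: FIRST(c) = {c}; FIRST(a) = {a}
FIRST(B) = {a, c}


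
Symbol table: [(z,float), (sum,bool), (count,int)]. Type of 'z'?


Lookup 'z' → type float


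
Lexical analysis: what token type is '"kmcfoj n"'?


Pattern: double-quoted sequence
Type: STRING_LITERAL


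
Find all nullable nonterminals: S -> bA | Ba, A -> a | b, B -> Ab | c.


A nonterminal is nullable iff some alternative derives ε (directly, or every symbol in it is nullable)
Nullable: {}


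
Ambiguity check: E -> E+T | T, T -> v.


precedence layered via separate nonterminal T: deterministic
Unambiguous


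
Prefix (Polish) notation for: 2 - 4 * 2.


'*' binds tighter: tree is (- 2 (* 4 2))
Prefix: - 2 * 4 2


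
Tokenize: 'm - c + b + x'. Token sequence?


Scan left to right, longest-match per lexeme
Tokens: ID(m), OP(-), ID(c), OP(+), ID(b), OP(+), ID(x)


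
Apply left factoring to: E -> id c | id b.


Common prefix: 'id'
Factored: E -> id E', E' -> c | b


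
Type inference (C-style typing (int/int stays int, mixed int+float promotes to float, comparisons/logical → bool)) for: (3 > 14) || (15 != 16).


Operand types: bool || bool
Rule: logical operators take bool operands and yield bool
Result type: bool


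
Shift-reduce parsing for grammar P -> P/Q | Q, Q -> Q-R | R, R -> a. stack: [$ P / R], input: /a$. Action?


'R' (not preceded by Q-) is the handle for Q -> R
Action: reduce (Q -> R)


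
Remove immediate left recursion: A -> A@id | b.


Left-recursive alternatives: A@id; non-recursive: b
Introduce A': A -> bA', A' -> @idA' | ε


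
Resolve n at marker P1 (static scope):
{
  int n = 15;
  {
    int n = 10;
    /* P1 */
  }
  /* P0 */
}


n declared in the same block as P1
n = 10


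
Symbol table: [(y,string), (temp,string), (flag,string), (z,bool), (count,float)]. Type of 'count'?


Lookup 'count' → type float


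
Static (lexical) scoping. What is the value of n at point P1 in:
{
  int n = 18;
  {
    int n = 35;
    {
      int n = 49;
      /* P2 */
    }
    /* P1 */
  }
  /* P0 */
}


n declared in the same block as P1
n = 35


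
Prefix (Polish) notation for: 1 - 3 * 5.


'*' binds tighter: tree is (- 1 (* 3 5))
Prefix: - 1 * 3 5


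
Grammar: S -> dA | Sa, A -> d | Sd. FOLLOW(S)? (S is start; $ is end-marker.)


$ ∈ FOLLOW(S). For each A -> αBβ: add FIRST(β)\{ε} to FOLLOW(B); if β nullable, add FOLLOW(A).
FOLLOW(S) = {$, a, d}


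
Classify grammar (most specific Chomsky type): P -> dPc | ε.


Single nonterminal LHS, but d^n c^n is not regular
Classification: Type 2 (Context-Free)


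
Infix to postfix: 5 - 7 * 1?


* has higher precedence, evaluate 7*1 first
Postfix: 5 7 1 * -


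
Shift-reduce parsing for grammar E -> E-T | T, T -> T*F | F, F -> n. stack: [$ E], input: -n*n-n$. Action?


shift '-' to continue E -> E-T
Action: shift


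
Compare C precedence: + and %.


'%' is multiplicative (level 10); '+' is additive (level 9)
Higher level binds tighter
'%' has higher precedence than '+'


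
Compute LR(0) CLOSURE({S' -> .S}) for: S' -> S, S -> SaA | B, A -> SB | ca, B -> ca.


Start: S' -> .S
For each item with dot before a nonterminal B, add B -> .γ for every B-production
Closure: [S' -> .S, S -> .SaA, S -> .B, B -> .ca]


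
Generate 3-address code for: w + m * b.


Break into single-operator statements:
t1 = m * b
t2 = w + t1


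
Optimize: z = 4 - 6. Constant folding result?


4 - 6 = -2 at compile time
Optimized: z = -2


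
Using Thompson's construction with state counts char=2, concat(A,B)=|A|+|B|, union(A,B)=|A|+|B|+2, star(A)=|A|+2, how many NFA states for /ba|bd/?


Syntax tree has 4 char leaf(s), 1 union(s), 0 star(s)
chars contribute 4×2 = 8; each union adds +2; each star adds +2
Total: 8 + 2 + 0 = 10 states


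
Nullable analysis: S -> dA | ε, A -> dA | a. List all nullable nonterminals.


A nonterminal is nullable iff some alternative derives ε (directly, or every symbol in it is nullable)
Nullable: {S}


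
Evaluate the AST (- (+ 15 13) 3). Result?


Evaluate inner: (+ 15 13) = 28
Evaluate root: (- 28 3) = 25
Result: 25


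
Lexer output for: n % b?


Scan left to right, longest-match per lexeme
Tokens: ID(n), OP(%), ID(b)


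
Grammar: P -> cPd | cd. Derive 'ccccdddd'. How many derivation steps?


Derivation: P => cPd => ccPdd => cccPddd => ccccdddd
Steps: 4


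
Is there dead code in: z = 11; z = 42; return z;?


first assignment to z is overwritten before any read
Dead: 'z = 11'


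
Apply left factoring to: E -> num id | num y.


Common prefix: 'num'
Factored: E -> num E', E' -> id | y


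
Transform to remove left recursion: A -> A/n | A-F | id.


Left-recursive alternatives: A/n, A-F; non-recursive: id
Introduce A': A -> idA', A' -> /nA' | -FA' | ε


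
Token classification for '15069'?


Pattern: digits only
Type: INTEGER_LITERAL


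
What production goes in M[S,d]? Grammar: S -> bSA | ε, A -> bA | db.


For [S, d]: ε is nullable and 'd' ∈ FOLLOW(S)
Entry: S -> ε


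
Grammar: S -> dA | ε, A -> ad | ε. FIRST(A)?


Per alternative of A: FIRST(ad) = {a}; FIRST(ε) = {ε}
FIRST(A) = {a, ε}


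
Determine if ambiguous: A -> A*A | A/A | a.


'a*a/a' has two parse trees (no precedence encoded between * and /)
Ambiguous


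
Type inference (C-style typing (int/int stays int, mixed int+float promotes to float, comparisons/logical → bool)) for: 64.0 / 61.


Operand types: float / int
Rule: mixed int/float promotes to float; int/int stays int
Result type: float


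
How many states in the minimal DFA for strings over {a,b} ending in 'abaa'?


Track the longest suffix of input matching a prefix of 'abaa': 5 classes (prefixes of length 0..4)
Minimal DFA: 5 states


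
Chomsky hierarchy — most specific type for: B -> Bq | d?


Left-linear: every RHS is a terminal or one nonterminal followed by a terminal
Classification: Type 3 (Regular)


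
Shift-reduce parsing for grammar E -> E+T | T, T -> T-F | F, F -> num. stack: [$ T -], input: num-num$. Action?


no handle; shift 'num'
Action: shift


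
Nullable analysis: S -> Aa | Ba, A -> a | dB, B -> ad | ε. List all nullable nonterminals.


A nonterminal is nullable iff some alternative derives ε (directly, or every symbol in it is nullable)
Nullable: {B}


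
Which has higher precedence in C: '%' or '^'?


'%' is multiplicative (level 10); '^' is bitwise XOR (level 4)
Higher level binds tighter
'%' has higher precedence than '^'


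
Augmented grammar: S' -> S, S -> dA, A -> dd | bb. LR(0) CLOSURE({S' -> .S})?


Start: S' -> .S
For each item with dot before a nonterminal B, add B -> .γ for every B-production
Closure: [S' -> .S, S -> .dA]


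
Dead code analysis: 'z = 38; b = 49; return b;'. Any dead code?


z is assigned but never read
Dead: 'z = 38'


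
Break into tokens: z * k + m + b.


Scan left to right, longest-match per lexeme
Tokens: ID(z), OP(*), ID(k), OP(+), ID(m), OP(+), ID(b)


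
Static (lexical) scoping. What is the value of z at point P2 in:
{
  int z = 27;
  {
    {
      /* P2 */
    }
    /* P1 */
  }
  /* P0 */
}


P2's block does not declare z; resolves to the enclosing declaration at depth 0
z = 27


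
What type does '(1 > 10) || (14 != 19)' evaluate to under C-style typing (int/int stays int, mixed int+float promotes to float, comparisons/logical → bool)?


Operand types: bool || bool
Rule: logical operators take bool operands and yield bool
Result type: bool


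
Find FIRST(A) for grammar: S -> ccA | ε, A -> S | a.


Per alternative of A: FIRST(S) = {c, ε}; FIRST(a) = {a}
FIRST(A) = {a, c, ε}


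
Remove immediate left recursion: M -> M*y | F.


Left-recursive alternatives: M*y; non-recursive: F
Introduce M': M -> FM', M' -> *yM' | ε


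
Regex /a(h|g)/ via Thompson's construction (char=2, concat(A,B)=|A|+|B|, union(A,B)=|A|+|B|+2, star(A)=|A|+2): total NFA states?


Syntax tree has 3 char leaf(s), 1 union(s), 0 star(s)
chars contribute 3×2 = 6; each union adds +2; each star adds +2
Total: 6 + 2 + 0 = 8 states


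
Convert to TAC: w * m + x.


Break into single-operator statements:
t1 = w * m
t2 = t1 + x


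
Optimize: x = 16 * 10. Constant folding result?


16 * 10 = 160 at compile time
Optimized: x = 160


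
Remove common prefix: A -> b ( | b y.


Common prefix: 'b'
Factored: A -> b A', A' -> ( | y


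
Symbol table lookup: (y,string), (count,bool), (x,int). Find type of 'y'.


Lookup 'y' → type string


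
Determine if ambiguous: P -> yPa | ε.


balanced y^n…a^n: each string has a unique parse
Unambiguous


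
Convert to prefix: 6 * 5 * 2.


left-to-right (same/higher precedence on left): tree is (* (* 6 5) 2)
Prefix: * * 6 5 2


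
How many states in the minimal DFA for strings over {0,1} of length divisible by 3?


Track length mod 3: states 0..2, accept at 0
Minimal DFA: 3 states


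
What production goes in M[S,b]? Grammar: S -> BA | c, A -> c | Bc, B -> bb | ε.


For [S, b]: 'b' ∈ FIRST(BA)
Entry: S -> BA


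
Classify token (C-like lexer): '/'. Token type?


Pattern: operator symbol
Type: OPERATOR


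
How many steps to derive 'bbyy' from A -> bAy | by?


Derivation: A => bAy => bbyy
Steps: 2


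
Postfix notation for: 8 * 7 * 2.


Left to right (same or higher precedence on left)
Postfix: 8 7 * 2 *


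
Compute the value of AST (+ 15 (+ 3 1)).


Evaluate inner: (+ 3 1) = 4
Evaluate root: (+ 15 4) = 19
Result: 19


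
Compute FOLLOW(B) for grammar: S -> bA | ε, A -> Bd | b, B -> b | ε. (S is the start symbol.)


$ ∈ FOLLOW(S). For each A -> αBβ: add FIRST(β)\{ε} to FOLLOW(B); if β nullable, add FOLLOW(A).
FOLLOW(B) = {d}


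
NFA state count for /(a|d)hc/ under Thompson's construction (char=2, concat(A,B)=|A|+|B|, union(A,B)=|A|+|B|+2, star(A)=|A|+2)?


Syntax tree has 4 char leaf(s), 1 union(s), 0 star(s)
chars contribute 4×2 = 8; each union adds +2; each star adds +2
Total: 8 + 2 + 0 = 10 states


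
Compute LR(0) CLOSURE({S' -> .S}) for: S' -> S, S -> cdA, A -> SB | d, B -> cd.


Start: S' -> .S
For each item with dot before a nonterminal B, add B -> .γ for every B-production
Closure: [S' -> .S, S -> .cdA]


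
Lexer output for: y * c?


Scan left to right, longest-match per lexeme
Tokens: ID(y), OP(*), ID(c)


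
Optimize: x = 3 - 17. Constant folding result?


3 - 17 = -14 at compile time
Optimized: x = -14


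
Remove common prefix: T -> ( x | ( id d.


Common prefix: '('
Factored: T -> ( T', T' -> x | id d


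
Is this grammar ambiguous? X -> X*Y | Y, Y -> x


precedence layered via separate nonterminal Y: deterministic
Unambiguous


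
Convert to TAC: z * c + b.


Break into single-operator statements:
t1 = z * c
t2 = t1 + b


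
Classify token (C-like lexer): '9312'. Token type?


Pattern: digits only
Type: INTEGER_LITERAL


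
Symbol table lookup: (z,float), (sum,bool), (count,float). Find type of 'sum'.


Lookup 'sum' → type bool


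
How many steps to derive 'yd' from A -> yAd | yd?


Derivation: A => yd
Steps: 1


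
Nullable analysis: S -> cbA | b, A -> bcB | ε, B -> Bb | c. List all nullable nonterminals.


A nonterminal is nullable iff some alternative derives ε (directly, or every symbol in it is nullable)
Nullable: {A}


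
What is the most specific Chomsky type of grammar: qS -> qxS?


LHS has context (more than one symbol) and |LHS| ≤ |RHS|
Classification: Type 1 (Context-Sensitive)


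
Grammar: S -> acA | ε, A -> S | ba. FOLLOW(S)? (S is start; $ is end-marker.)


$ ∈ FOLLOW(S). For each A -> αBβ: add FIRST(β)\{ε} to FOLLOW(B); if β nullable, add FOLLOW(A).
FOLLOW(S) = {$}


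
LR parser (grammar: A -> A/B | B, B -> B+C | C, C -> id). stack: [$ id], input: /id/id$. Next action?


'id' on top is the handle for C -> id
Action: reduce (C -> id)


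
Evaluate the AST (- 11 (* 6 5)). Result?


Evaluate inner: (* 6 5) = 30
Evaluate root: (- 11 30) = -19
Result: -19


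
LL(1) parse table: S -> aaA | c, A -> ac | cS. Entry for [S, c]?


For [S, c]: 'c' ∈ FIRST(c)
Entry: S -> c


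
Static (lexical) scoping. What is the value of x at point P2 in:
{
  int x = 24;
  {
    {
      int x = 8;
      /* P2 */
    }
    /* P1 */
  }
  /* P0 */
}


x declared in the same block as P2
x = 8


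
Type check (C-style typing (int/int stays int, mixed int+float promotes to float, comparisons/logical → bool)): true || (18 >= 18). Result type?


Operand types: bool || bool
Rule: logical operators take bool operands and yield bool
Result type: bool


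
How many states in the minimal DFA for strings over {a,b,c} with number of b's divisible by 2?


Track (count of b) mod 2: states 0..1, accept at 0
Minimal DFA: 2 states


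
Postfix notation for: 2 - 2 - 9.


Left to right (same or higher precedence on left)
Postfix: 2 2 - 9 -


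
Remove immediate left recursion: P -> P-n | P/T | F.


Left-recursive alternatives: P-n, P/T; non-recursive: F
Introduce P': P -> FP', P' -> -nP' | /TP' | ε


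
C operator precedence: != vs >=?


'>=' is relational (level 7); '!=' is equality (level 6)
Higher level binds tighter
'>=' has higher precedence than '!='


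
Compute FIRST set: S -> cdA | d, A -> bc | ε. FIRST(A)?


Per alternative of A: FIRST(bc) = {b}; FIRST(ε) = {ε}
FIRST(A) = {b, ε}


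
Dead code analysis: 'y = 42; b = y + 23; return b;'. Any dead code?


y is read by b's definition; b is returned
No dead code


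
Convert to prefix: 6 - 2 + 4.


left-to-right (same/higher precedence on left): tree is (+ (- 6 2) 4)
Prefix: + - 6 2 4


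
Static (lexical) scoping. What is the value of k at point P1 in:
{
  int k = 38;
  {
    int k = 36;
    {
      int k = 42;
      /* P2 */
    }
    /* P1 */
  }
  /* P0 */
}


k declared in the same block as P1
k = 36


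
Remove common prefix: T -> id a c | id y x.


Common prefix: 'id'
Factored: T -> id T', T' -> a c | y x


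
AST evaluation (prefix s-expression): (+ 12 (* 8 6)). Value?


Evaluate inner: (* 8 6) = 48
Evaluate root: (+ 12 48) = 60
Result: 60


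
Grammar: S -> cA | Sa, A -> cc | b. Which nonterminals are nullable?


A nonterminal is nullable iff some alternative derives ε (directly, or every symbol in it is nullable)
Nullable: {}


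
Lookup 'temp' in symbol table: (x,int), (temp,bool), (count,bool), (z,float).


Lookup 'temp' → type bool


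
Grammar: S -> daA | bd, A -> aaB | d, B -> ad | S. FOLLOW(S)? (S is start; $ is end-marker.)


$ ∈ FOLLOW(S). For each A -> αBβ: add FIRST(β)\{ε} to FOLLOW(B); if β nullable, add FOLLOW(A).
FOLLOW(S) = {$}


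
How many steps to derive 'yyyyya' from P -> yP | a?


Derivation: P => yP => yyP => yyyP => yyyyP => yyyyyP => yyyyya
Steps: 6


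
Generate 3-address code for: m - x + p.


Break into single-operator statements:
t1 = m - x
t2 = t1 + p


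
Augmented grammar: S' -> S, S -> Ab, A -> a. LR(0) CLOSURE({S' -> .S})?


Start: S' -> .S
For each item with dot before a nonterminal B, add B -> .γ for every B-production
Closure: [S' -> .S, S -> .Ab, A -> .a]


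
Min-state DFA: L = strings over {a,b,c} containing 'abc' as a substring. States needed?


KMP-style automaton: 3 progress states + 1 absorbing accept = 4
Minimal DFA: 4 states


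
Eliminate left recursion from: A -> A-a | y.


Left-recursive alternatives: A-a; non-recursive: y
Introduce A': A -> yA', A' -> -aA' | ε


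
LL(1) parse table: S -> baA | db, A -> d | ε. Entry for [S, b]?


For [S, b]: 'b' ∈ FIRST(baA)
Entry: S -> baA


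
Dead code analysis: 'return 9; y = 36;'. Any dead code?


statement follows a return and is unreachable
Dead: 'y = 36'


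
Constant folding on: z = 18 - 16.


18 - 16 = 2 at compile time
Optimized: z = 2


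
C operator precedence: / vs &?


'/' is multiplicative (level 10); '&' is bitwise AND (level 5)
Higher level binds tighter
'/' has higher precedence than '&'


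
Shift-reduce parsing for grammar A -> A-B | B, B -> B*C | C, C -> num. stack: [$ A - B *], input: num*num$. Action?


no handle; shift 'num'
Action: shift


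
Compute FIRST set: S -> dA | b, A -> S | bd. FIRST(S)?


Per alternative of S: FIRST(dA) = {d}; FIRST(b) = {b}
FIRST(S) = {b, d}


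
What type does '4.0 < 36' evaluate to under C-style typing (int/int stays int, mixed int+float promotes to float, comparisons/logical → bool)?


Operand types: float < int
Rule: comparison yields bool
Result type: bool


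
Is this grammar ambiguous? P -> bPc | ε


balanced b^n…c^n: each string has a unique parse
Unambiguous


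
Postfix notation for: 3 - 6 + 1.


Left to right (same or higher precedence on left)
Postfix: 3 6 - 1 +


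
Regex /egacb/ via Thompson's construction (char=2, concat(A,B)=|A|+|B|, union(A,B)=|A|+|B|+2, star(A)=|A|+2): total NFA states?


Syntax tree has 5 char leaf(s), 0 union(s), 0 star(s)
chars contribute 5×2 = 10; each union adds +2; each star adds +2
Total: 10 + 0 + 0 = 10 states


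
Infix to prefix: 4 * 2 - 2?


left-to-right (same/higher precedence on left): tree is (- (* 4 2) 2)
Prefix: - * 4 2 2


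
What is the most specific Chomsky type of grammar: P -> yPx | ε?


Single nonterminal LHS, but y^n x^n is not regular
Classification: Type 2 (Context-Free)


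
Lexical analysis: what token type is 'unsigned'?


Pattern: reserved word
Type: KEYWORD


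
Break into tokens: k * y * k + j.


Scan left to right, longest-match per lexeme
Tokens: ID(k), OP(*), ID(y), OP(*), ID(k), OP(+), ID(j)


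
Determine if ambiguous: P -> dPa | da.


balanced d^n…a^n: each string has a unique parse
Unambiguous


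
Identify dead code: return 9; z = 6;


statement follows a return and is unreachable
Dead: 'z = 6'


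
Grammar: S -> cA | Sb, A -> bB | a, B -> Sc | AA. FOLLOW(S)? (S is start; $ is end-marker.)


$ ∈ FOLLOW(S). For each A -> αBβ: add FIRST(β)\{ε} to FOLLOW(B); if β nullable, add FOLLOW(A).
FOLLOW(S) = {$, b, c}


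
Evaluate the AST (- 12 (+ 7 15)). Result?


Evaluate inner: (+ 7 15) = 22
Evaluate root: (- 12 22) = -10
Result: -10


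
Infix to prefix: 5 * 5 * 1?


left-to-right (same/higher precedence on left): tree is (* (* 5 5) 1)
Prefix: * * 5 5 1


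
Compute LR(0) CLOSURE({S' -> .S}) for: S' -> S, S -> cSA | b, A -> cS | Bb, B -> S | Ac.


Start: S' -> .S
For each item with dot before a nonterminal B, add B -> .γ for every B-production
Closure: [S' -> .S, S -> .cSA, S -> .b]


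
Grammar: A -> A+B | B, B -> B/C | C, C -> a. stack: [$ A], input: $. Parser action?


start symbol A on stack, input exhausted
Action: accept


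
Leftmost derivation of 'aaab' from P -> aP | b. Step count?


Derivation: P => aP => aaP => aaaP => aaab
Steps: 4


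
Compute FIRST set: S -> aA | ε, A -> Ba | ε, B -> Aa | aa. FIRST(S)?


Per alternative of S: FIRST(aA) = {a}; FIRST(ε) = {ε}
FIRST(S) = {a, ε}


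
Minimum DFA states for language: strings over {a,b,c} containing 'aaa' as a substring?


KMP-style automaton: 3 progress states + 1 absorbing accept = 4
Minimal DFA: 4 states


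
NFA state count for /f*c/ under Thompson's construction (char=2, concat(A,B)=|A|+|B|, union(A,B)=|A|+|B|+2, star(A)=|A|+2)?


Syntax tree has 2 char leaf(s), 0 union(s), 1 star(s)
chars contribute 2×2 = 4; each union adds +2; each star adds +2
Total: 4 + 0 + 2 = 6 states


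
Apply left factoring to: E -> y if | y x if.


Common prefix: 'y'
Factored: E -> y E', E' -> if | x if


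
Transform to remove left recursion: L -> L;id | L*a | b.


Left-recursive alternatives: L;id, L*a; non-recursive: b
Introduce L': L -> bL', L' -> ;idL' | *aL' | ε


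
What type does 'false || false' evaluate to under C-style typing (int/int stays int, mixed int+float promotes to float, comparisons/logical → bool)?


Operand types: bool || bool
Rule: logical operators take bool operands and yield bool
Result type: bool


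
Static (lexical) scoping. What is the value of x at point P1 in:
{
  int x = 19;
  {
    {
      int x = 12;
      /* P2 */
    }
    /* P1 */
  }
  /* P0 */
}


P1's block does not declare x; resolves to the enclosing declaration at depth 0
x = 19


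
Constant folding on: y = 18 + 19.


18 + 19 = 37 at compile time
Optimized: y = 37


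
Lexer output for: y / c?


Scan left to right, longest-match per lexeme
Tokens: ID(y), OP(/), ID(c)


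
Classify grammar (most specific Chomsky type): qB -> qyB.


LHS has context (more than one symbol) and |LHS| ≤ |RHS|
Classification: Type 1 (Context-Sensitive)


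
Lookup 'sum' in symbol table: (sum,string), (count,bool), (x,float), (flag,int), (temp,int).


Lookup 'sum' → type string


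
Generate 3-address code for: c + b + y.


Break into single-operator statements:
t1 = c + b
t2 = t1 + y


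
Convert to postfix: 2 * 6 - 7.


Left to right (same or higher precedence on left)
Postfix: 2 6 * 7 -


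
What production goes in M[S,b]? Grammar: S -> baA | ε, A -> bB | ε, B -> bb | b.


For [S, b]: 'b' ∈ FIRST(baA)
Entry: S -> baA


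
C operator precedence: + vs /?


'/' is multiplicative (level 10); '+' is additive (level 9)
Higher level binds tighter
'/' has higher precedence than '+'


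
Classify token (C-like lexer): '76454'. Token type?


Pattern: digits only
Type: INTEGER_LITERAL


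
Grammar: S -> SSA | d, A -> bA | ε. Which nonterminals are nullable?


A nonterminal is nullable iff some alternative derives ε (directly, or every symbol in it is nullable)
Nullable: {A}


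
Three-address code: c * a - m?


Break into single-operator statements:
t1 = c * a
t2 = t1 - m


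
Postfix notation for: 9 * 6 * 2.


Left to right (same or higher precedence on left)
Postfix: 9 6 * 2 *


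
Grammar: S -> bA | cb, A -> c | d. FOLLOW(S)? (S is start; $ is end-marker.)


$ ∈ FOLLOW(S). For each A -> αBβ: add FIRST(β)\{ε} to FOLLOW(B); if β nullable, add FOLLOW(A).
FOLLOW(S) = {$}


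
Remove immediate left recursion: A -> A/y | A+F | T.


Left-recursive alternatives: A/y, A+F; non-recursive: T
Introduce A': A -> TA', A' -> /yA' | +FA' | ε


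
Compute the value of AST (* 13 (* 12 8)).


Evaluate inner: (* 12 8) = 96
Evaluate root: (* 13 96) = 1248
Result: 1248


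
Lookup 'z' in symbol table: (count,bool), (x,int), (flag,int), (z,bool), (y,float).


Lookup 'z' → type bool


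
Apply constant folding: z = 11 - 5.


11 - 5 = 6 at compile time
Optimized: z = 6


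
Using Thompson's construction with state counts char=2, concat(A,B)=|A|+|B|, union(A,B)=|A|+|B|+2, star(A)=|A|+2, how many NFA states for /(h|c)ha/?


Syntax tree has 4 char leaf(s), 1 union(s), 0 star(s)
chars contribute 4×2 = 8; each union adds +2; each star adds +2
Total: 8 + 2 + 0 = 10 states


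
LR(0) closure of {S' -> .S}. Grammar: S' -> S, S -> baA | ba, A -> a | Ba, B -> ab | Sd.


Start: S' -> .S
For each item with dot before a nonterminal B, add B -> .γ for every B-production
Closure: [S' -> .S, S -> .baA, S -> .ba]


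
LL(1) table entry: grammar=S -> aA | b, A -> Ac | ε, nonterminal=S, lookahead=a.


For [S, a]: 'a' ∈ FIRST(aA)
Entry: S -> aA


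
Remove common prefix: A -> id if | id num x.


Common prefix: 'id'
Factored: A -> id A', A' -> if | num x


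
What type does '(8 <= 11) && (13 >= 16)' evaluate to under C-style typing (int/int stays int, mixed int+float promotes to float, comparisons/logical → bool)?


Operand types: bool && bool
Rule: logical operators take bool operands and yield bool
Result type: bool


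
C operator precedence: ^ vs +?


'+' is additive (level 9); '^' is bitwise XOR (level 4)
Higher level binds tighter
'+' has higher precedence than '^'


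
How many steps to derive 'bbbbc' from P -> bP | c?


Derivation: P => bP => bbP => bbbP => bbbbP => bbbbc
Steps: 5


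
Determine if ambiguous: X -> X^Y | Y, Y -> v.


precedence layered via separate nonterminal Y: deterministic
Unambiguous


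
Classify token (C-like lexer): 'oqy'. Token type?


Pattern: letter/underscore followed by alphanumerics, not a keyword
Type: IDENTIFIER


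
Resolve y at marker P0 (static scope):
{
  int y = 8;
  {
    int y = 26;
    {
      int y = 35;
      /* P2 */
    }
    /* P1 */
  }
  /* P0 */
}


y declared in the same block as P0
y = 8


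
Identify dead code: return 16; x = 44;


statement follows a return and is unreachable
Dead: 'x = 44'


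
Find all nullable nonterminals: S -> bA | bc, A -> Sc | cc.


A nonterminal is nullable iff some alternative derives ε (directly, or every symbol in it is nullable)
Nullable: {}


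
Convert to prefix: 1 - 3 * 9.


'*' binds tighter: tree is (- 1 (* 3 9))
Prefix: - 1 * 3 9


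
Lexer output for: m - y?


Scan left to right, longest-match per lexeme
Tokens: ID(m), OP(-), ID(y)


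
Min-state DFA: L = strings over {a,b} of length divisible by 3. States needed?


Track length mod 3: states 0..2, accept at 0
Minimal DFA: 3 states


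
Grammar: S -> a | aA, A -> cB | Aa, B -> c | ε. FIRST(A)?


Per alternative of A: FIRST(cB) = {c}; FIRST(Aa) = {c}
FIRST(A) = {c}


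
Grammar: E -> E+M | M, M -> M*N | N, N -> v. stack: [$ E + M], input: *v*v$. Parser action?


'*' can extend M; shift to build M -> M*N
Action: shift


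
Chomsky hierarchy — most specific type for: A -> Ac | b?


Left-linear: every RHS is a terminal or one nonterminal followed by a terminal
Classification: Type 3 (Regular)


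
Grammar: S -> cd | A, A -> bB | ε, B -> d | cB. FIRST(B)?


Per alternative of B: FIRST(d) = {d}; FIRST(cB) = {c}
FIRST(B) = {c, d}


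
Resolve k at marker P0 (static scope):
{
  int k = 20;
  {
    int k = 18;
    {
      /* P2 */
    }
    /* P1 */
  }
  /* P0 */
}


k declared in the same block as P0
k = 20


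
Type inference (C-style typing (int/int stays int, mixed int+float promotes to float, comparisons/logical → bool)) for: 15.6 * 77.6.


Operand types: float * float
Rule: mixed int/float promotes to float; int/int stays int
Result type: float


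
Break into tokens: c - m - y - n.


Scan left to right, longest-match per lexeme
Tokens: ID(c), OP(-), ID(m), OP(-), ID(y), OP(-), ID(n)


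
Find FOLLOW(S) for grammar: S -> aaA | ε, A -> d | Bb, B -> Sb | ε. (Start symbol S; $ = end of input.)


$ ∈ FOLLOW(S). For each A -> αBβ: add FIRST(β)\{ε} to FOLLOW(B); if β nullable, add FOLLOW(A).
FOLLOW(S) = {$, b}


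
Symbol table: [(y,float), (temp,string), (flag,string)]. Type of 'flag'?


Lookup 'flag' → type string


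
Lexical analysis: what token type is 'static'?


Pattern: reserved word
Type: KEYWORD


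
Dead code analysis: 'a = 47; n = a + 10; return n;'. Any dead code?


a is read by n's definition; n is returned
No dead code


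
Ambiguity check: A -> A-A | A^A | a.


'a-a^a' has two parse trees (no precedence encoded between - and ^)
Ambiguous


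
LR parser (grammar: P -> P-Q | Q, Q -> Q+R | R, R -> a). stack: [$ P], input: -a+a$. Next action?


shift '-' to continue P -> P-Q
Action: shift


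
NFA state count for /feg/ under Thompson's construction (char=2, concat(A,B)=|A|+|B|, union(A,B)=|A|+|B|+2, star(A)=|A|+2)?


Syntax tree has 3 char leaf(s), 0 union(s), 0 star(s)
chars contribute 3×2 = 6; each union adds +2; each star adds +2
Total: 6 + 0 + 0 = 6 states


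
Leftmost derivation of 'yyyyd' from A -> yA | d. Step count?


Derivation: A => yA => yyA => yyyA => yyyyA => yyyyd
Steps: 5


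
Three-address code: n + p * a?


Break into single-operator statements:
t1 = p * a
t2 = n + t1


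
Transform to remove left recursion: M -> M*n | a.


Left-recursive alternatives: M*n; non-recursive: a
Introduce M': M -> aM', M' -> *nM' | ε


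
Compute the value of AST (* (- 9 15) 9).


Evaluate inner: (- 9 15) = -6
Evaluate root: (* -6 9) = -54
Result: -54


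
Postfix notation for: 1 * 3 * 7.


Left to right (same or higher precedence on left)
Postfix: 1 3 * 7 *
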